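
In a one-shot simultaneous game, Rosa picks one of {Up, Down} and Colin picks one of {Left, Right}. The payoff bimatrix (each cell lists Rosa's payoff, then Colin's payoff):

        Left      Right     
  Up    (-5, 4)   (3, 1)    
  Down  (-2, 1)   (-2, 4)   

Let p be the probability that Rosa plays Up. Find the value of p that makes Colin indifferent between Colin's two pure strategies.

p = 1/2

Rosa's mix must leave Colin indifferent between Left and Right.
  Colin's payoff to Left: p·4 + (1−p)·1 = 3p + 1
  Colin's payoff to Right: p·1 + (1−p)·4 = -3p + 4
  3p + 1 = -3p + 4  ⇒  6p = 3  ⇒  p = 1/2.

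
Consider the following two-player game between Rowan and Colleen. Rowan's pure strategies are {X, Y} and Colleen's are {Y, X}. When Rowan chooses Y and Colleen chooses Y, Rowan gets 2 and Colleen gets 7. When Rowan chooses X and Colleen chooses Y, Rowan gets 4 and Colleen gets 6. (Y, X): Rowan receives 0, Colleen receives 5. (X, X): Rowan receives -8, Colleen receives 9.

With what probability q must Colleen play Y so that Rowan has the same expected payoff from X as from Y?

q = 4/5

Colleen's mix must leave Rowan indifferent between X and Y.
  Rowan's payoff to X: q·4 + (1−q)·(-8) = 12q - 8
  Rowan's payoff to Y: q·2 + (1−q)·0 = 2q
  12q - 8 = 2q  ⇒  10q = 8  ⇒  q = 4/5.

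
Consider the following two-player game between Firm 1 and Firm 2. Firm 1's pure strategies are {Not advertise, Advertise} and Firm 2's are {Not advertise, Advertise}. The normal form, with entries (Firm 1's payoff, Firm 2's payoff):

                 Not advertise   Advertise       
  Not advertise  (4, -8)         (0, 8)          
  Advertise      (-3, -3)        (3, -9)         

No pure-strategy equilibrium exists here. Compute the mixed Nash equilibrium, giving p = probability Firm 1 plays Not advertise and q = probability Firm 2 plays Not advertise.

Set Firm 2's expected payoff from Not advertise equal to that from Advertise:
  Firm 2's payoff from Not advertise: p·(-8) + (1−p)·(-3) = -5p - 3
  Firm 2's payoff from Advertise: p·8 + (1−p)·(-9) = 17p - 9
  -5p - 3 = 17p - 9  ⇒  -22p = -6  ⇒  p = 3/11.
In a mixed equilibrium Firm 1 is indifferent between Not advertise and Advertise; this condition fixes q.
  Firm 1's payoff from Not advertise: q·4 + (1−q)·0 = 4q
  Firm 1's payoff from Advertise: q·(-3) + (1−q)·3 = -6q + 3
  4q = -6q + 3  ⇒  10q = 3  ⇒  q = 3/10.

p = 3/11, q = 3/10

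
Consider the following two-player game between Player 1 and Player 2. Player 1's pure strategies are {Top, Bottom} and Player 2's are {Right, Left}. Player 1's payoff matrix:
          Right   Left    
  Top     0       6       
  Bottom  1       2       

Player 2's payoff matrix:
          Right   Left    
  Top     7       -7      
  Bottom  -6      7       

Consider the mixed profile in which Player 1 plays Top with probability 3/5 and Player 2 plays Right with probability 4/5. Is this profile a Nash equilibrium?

No

Given Player 1's mix p = 3/5, Player 2's payoff from Right is 9/5 but from Left is -7/5. Player 2 strictly prefers Right, so Player 2 would not mix.
So the proposed profile is not a Nash equilibrium.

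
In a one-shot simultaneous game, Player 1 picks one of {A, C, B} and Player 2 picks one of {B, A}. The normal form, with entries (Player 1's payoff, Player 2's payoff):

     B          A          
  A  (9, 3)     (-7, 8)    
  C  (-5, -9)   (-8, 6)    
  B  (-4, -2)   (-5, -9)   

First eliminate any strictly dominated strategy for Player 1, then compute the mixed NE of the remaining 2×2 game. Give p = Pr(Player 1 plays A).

p = 7/12

Player 1's strategy C is strictly dominated by B: -4 > -5 and -5 > -8. Eliminate C.
Set Player 2's expected payoff from B equal to that from A:
  Player 2's payoff to B: p·3 + (1−p)·(-2) = 5p - 2
  Player 2's payoff to A: p·8 + (1−p)·(-9) = 17p - 9
  5p - 2 = 17p - 9  ⇒  -12p = -7  ⇒  p = 7/12.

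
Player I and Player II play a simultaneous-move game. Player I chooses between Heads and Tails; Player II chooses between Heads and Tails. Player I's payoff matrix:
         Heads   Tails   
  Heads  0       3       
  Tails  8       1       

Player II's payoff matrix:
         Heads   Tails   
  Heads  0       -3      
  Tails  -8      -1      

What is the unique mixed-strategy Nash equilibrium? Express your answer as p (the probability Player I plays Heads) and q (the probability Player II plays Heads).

Player I's mix must leave Player II indifferent between Heads and Tails.
  Player II's expected payoff from Heads: p·0 + (1−p)·(-8) = 8p - 8
  Player II's expected payoff from Tails: p·(-3) + (1−p)·(-1) = -2p - 1
  8p - 8 = -2p - 1  ⇒  10p = 7  ⇒  p = 7/10.
Player I's indifference between Heads and Tails determines Player II's mixing probability q:
  Player I's payoff from Heads: q·0 + (1−q)·3 = -3q + 3
  Player I's payoff from Tails: q·8 + (1−q)·1 = 7q + 1
  -3q + 3 = 7q + 1  ⇒  -10q = -2  ⇒  q = 1/5.

p = 7/10, q = 1/5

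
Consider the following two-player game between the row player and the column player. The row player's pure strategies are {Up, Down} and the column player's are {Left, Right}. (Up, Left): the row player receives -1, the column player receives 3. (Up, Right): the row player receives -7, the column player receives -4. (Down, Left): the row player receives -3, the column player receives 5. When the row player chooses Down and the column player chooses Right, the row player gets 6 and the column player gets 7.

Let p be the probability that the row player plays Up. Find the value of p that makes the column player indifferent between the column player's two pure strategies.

p = 2/9

Set the column player's expected payoff from Left equal to that from Right:
  the column player's payoff to Left: p·3 + (1−p)·5 = -2p + 5
  the column player's payoff to Right: p·(-4) + (1−p)·7 = -11p + 7
  -2p + 5 = -11p + 7  ⇒  9p = 2  ⇒  p = 2/9.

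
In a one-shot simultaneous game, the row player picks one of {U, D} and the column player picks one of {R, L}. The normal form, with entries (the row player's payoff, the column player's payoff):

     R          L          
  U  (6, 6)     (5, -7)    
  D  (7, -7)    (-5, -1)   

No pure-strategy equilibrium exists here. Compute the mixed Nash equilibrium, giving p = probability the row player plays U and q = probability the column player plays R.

p = 6/19, q = 10/11

Set the column player's expected payoff from R equal to that from L:
  the column player's payoff from R: p·6 + (1−p)·(-7) = 13p - 7
  the column player's payoff from L: p·(-7) + (1−p)·(-1) = -6p - 1
  13p - 7 = -6p - 1  ⇒  19p = 6  ⇒  p = 6/19.
Set the row player's expected payoff from U equal to that from D:
  the row player's expected payoff from U: q·6 + (1−q)·5 = q + 5
  the row player's expected payoff from D: q·7 + (1−q)·(-5) = 12q - 5
  q + 5 = 12q - 5  ⇒  -11q = -10  ⇒  q = 10/11.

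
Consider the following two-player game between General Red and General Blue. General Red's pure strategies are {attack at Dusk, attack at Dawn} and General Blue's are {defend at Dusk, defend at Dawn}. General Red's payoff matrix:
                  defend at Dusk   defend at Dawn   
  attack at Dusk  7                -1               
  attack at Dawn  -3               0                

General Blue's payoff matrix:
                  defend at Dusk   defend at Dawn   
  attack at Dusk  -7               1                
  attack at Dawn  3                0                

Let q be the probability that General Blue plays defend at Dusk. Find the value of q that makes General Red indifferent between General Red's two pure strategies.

q = 1/11

General Red's indifference between attack at Dusk and attack at Dawn determines General Blue's mixing probability q:
  General Red's expected payoff from attack at Dusk: q·7 + (1−q)·(-1) = 8q - 1
  General Red's expected payoff from attack at Dawn: q·(-3) + (1−q)·0 = -3q
  8q - 1 = -3q  ⇒  11q = 1  ⇒  q = 1/11.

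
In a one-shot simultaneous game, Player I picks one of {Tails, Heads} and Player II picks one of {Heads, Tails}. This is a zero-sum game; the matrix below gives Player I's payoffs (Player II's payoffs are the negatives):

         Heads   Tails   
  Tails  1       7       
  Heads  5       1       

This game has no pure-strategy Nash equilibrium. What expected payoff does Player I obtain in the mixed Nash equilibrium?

Set Player I's expected payoff from Tails equal to that from Heads:
  Player I's expected payoff from Tails: q·1 + (1−q)·7 = -6q + 7
  Player I's expected payoff from Heads: q·5 + (1−q)·1 = 4q + 1
  -6q + 7 = 4q + 1  ⇒  -10q = -6  ⇒  q = 3/5.
At equilibrium Player I is indifferent across rows, so Player I's payoff equals the payoff from Tails: (3/5)·1 + (2/5)·7 = 17/5.

17/5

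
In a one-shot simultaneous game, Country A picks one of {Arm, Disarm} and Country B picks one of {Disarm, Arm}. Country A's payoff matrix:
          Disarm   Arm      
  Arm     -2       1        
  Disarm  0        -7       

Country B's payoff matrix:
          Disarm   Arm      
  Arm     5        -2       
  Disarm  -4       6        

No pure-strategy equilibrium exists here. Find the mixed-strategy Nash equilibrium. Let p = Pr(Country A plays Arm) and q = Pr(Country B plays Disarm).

p = 10/17, q = 4/5

In a mixed equilibrium Country B is indifferent between Disarm and Arm; this condition fixes p.
  Country B's payoff from Disarm: p·5 + (1−p)·(-4) = 9p - 4
  Country B's payoff from Arm: p·(-2) + (1−p)·6 = -8p + 6
  9p - 4 = -8p + 6  ⇒  17p = 10  ⇒  p = 10/17.
Set Country A's expected payoff from Arm equal to that from Disarm:
  Country A's payoff from Arm: q·(-2) + (1−q)·1 = -3q + 1
  Country A's payoff from Disarm: q·0 + (1−q)·(-7) = 7q - 7
  -3q + 1 = 7q - 7  ⇒  -10q = -8  ⇒  q = 4/5.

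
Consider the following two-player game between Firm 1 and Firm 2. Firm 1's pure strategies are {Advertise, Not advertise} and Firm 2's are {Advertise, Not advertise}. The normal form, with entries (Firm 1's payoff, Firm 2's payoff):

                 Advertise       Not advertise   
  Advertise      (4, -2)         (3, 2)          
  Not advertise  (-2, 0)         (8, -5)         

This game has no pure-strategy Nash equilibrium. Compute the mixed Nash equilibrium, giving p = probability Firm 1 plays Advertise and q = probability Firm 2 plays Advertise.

In a mixed equilibrium Firm 2 is indifferent between Advertise and Not advertise; this condition fixes p.
  Firm 2's expected payoff from Advertise: p·(-2) + (1−p)·0 = -2p
  Firm 2's expected payoff from Not advertise: p·2 + (1−p)·(-5) = 7p - 5
  -2p = 7p - 5  ⇒  -9p = -5  ⇒  p = 5/9.
Firm 1's indifference between Advertise and Not advertise determines Firm 2's mixing probability q:
  Firm 1's payoff to Advertise: q·4 + (1−q)·3 = q + 3
  Firm 1's payoff to Not advertise: q·(-2) + (1−q)·8 = -10q + 8
  q + 3 = -10q + 8  ⇒  11q = 5  ⇒  q = 5/11.

p = 5/9, q = 5/11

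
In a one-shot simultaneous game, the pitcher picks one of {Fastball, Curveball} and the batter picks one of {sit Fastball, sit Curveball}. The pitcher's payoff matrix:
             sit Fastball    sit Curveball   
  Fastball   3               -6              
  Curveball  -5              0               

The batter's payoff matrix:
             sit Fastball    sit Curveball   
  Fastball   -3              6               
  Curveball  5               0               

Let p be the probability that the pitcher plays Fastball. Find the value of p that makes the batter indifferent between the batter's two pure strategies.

In a mixed equilibrium the batter is indifferent between sit Fastball and sit Curveball; this condition fixes p.
  the batter's payoff from sit Fastball: p·(-3) + (1−p)·5 = -8p + 5
  the batter's payoff from sit Curveball: p·6 + (1−p)·0 = 6p
  -8p + 5 = 6p  ⇒  -14p = -5  ⇒  p = 5/14.

p = 5/14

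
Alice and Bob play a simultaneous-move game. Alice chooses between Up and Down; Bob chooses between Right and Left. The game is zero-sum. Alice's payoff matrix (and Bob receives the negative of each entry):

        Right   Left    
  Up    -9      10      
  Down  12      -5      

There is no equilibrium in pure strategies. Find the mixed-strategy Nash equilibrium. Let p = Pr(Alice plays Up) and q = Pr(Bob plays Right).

p = 17/36, q = 5/12

In a mixed equilibrium Bob is indifferent between Right and Left; this condition fixes p.
  Bob's payoff from Right: p·9 + (1−p)·(-12) = 21p - 12
  Bob's payoff from Left: p·(-10) + (1−p)·5 = -15p + 5
  21p - 12 = -15p + 5  ⇒  36p = 17  ⇒  p = 17/36.
In a mixed equilibrium Alice is indifferent between Up and Down; this condition fixes q.
  Alice's payoff from Up: q·(-9) + (1−q)·10 = -19q + 10
  Alice's payoff from Down: q·12 + (1−q)·(-5) = 17q - 5
  -19q + 10 = 17q - 5  ⇒  -36q = -15  ⇒  q = 5/12.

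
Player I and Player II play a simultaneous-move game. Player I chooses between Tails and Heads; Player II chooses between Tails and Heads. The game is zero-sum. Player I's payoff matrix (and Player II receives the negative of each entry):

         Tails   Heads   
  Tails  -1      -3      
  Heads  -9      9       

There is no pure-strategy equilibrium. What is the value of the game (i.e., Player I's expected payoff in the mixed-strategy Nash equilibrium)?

In a mixed equilibrium Player I is indifferent between Tails and Heads; this condition fixes q.
  Player I's expected payoff from Tails: q·(-1) + (1−q)·(-3) = 2q - 3
  Player I's expected payoff from Heads: q·(-9) + (1−q)·9 = -18q + 9
  2q - 3 = -18q + 9  ⇒  20q = 12  ⇒  q = 3/5.
The value is Player I's expected payoff against this mix (using Tails): (3/5)·(-1) + (2/5)·(-3) = -9/5.

v = -9/5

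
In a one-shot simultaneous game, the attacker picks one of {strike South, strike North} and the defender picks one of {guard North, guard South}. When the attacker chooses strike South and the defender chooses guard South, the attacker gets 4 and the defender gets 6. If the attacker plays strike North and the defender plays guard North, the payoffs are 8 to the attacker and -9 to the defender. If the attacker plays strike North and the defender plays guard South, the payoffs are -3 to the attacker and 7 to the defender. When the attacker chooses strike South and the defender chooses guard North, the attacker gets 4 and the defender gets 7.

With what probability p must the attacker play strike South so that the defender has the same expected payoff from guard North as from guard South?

The attacker's mix must leave the defender indifferent between guard North and guard South.
  the defender's payoff to guard North: p·7 + (1−p)·(-9) = 16p - 9
  the defender's payoff to guard South: p·6 + (1−p)·7 = -p + 7
  16p - 9 = -p + 7  ⇒  17p = 16  ⇒  p = 16/17.

p = 16/17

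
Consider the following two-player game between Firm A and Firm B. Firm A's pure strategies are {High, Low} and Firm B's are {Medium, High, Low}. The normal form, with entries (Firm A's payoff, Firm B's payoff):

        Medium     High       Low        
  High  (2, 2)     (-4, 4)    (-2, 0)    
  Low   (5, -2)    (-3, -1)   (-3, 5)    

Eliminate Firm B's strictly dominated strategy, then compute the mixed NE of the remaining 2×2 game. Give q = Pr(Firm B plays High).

q = 1/2

Firm B's strategy Medium is strictly dominated by High: 4 > 2 and -1 > -2. Eliminate Medium.
Set Firm A's expected payoff from High equal to that from Low:
  Firm A's expected payoff from High: q·(-4) + (1−q)·(-2) = -2q - 2
  Firm A's expected payoff from Low: q·(-3) + (1−q)·(-3) = -3
  -2q - 2 = -3  ⇒  -2q = -1  ⇒  q = 1/2.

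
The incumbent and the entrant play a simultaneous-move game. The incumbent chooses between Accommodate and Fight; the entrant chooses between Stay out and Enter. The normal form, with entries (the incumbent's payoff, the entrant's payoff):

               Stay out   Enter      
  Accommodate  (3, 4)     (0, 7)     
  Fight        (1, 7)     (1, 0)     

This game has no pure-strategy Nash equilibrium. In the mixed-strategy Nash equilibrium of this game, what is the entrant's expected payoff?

For the entrant to be willing to mix, the entrant must be indifferent between Stay out and Enter, which pins down the incumbent's mix.
  the entrant's payoff to Stay out: p·4 + (1−p)·7 = -3p + 7
  the entrant's payoff to Enter: p·7 + (1−p)·0 = 7p
  -3p + 7 = 7p  ⇒  -10p = -7  ⇒  p = 7/10.
At equilibrium the entrant is indifferent across columns, so the entrant's payoff equals the payoff from Stay out: (7/10)·4 + (3/10)·7 = 49/10.

49/10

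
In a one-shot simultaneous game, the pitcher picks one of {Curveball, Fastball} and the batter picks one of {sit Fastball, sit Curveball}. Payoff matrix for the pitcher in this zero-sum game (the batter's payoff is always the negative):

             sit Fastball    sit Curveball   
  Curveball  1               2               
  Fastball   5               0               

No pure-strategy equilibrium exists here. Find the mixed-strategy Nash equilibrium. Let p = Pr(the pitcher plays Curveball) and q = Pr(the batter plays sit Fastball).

In a mixed equilibrium the batter is indifferent between sit Fastball and sit Curveball; this condition fixes p.
  the batter's payoff to sit Fastball: p·(-1) + (1−p)·(-5) = 4p - 5
  the batter's payoff to sit Curveball: p·(-2) + (1−p)·0 = -2p
  4p - 5 = -2p  ⇒  6p = 5  ⇒  p = 5/6.
In a mixed equilibrium the pitcher is indifferent between Curveball and Fastball; this condition fixes q.
  the pitcher's expected payoff from Curveball: q·1 + (1−q)·2 = -q + 2
  the pitcher's expected payoff from Fastball: q·5 + (1−q)·0 = 5q
  -q + 2 = 5q  ⇒  -6q = -2  ⇒  q = 1/3.

p = 5/6, q = 1/3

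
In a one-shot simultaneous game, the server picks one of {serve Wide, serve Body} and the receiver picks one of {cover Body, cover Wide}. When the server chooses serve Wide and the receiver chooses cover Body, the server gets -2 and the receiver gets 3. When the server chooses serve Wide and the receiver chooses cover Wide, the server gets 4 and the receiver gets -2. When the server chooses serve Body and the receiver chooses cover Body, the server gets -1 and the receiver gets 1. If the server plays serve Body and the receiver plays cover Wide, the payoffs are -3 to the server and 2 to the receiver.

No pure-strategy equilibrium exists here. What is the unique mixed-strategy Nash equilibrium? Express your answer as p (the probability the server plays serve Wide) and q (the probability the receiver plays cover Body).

Set the receiver's expected payoff from cover Body equal to that from cover Wide:
  the receiver's payoff from cover Body: p·3 + (1−p)·1 = 2p + 1
  the receiver's payoff from cover Wide: p·(-2) + (1−p)·2 = -4p + 2
  2p + 1 = -4p + 2  ⇒  6p = 1  ⇒  p = 1/6.
The receiver's mix must leave the server indifferent between serve Wide and serve Body.
  the server's expected payoff from serve Wide: q·(-2) + (1−q)·4 = -6q + 4
  the server's expected payoff from serve Body: q·(-1) + (1−q)·(-3) = 2q - 3
  -6q + 4 = 2q - 3  ⇒  -8q = -7  ⇒  q = 7/8.

p = 1/6, q = 7/8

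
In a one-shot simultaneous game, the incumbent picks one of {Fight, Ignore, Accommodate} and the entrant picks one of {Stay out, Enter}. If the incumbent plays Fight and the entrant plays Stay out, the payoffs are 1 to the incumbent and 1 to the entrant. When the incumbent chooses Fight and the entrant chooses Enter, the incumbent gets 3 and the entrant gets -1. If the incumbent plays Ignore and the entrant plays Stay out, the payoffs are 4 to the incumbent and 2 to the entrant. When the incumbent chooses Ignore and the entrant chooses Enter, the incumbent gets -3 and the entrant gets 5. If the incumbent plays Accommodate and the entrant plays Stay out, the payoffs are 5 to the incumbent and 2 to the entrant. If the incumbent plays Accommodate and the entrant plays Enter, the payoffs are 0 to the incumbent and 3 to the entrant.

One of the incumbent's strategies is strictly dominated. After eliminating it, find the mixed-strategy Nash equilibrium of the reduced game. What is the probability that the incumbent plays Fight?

p = 1/3

The incumbent's strategy Ignore is strictly dominated by Accommodate: 5 > 4 and 0 > -3. Eliminate Ignore.
The entrant's indifference between Stay out and Enter determines the incumbent's mixing probability p:
  the entrant's payoff from Stay out: p·1 + (1−p)·2 = -p + 2
  the entrant's payoff from Enter: p·(-1) + (1−p)·3 = -4p + 3
  -p + 2 = -4p + 3  ⇒  3p = 1  ⇒  p = 1/3.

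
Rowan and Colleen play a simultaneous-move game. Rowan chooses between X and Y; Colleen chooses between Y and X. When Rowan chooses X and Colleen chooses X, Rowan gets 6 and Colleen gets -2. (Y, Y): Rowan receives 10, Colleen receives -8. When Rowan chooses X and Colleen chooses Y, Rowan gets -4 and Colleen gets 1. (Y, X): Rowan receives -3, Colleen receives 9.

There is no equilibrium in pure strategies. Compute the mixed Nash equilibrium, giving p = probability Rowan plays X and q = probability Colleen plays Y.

For Colleen to be willing to mix, Colleen must be indifferent between Y and X, which pins down Rowan's mix.
  Colleen's expected payoff from Y: p·1 + (1−p)·(-8) = 9p - 8
  Colleen's expected payoff from X: p·(-2) + (1−p)·9 = -11p + 9
  9p - 8 = -11p + 9  ⇒  20p = 17  ⇒  p = 17/20.
For Rowan to be willing to mix, Rowan must be indifferent between X and Y, which pins down Colleen's mix.
  Rowan's payoff from X: q·(-4) + (1−q)·6 = -10q + 6
  Rowan's payoff from Y: q·10 + (1−q)·(-3) = 13q - 3
  -10q + 6 = 13q - 3  ⇒  -23q = -9  ⇒  q = 9/23.

p = 17/20, q = 9/23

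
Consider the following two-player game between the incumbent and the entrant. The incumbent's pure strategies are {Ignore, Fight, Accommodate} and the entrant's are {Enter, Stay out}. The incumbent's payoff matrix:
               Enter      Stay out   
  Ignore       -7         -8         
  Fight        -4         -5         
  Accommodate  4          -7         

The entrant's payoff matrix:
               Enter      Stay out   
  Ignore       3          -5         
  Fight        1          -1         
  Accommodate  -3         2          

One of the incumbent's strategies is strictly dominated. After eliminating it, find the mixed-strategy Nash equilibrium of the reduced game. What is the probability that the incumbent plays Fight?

The incumbent's strategy Ignore is strictly dominated by Fight: -4 > -7 and -5 > -8. Eliminate Ignore.
The incumbent's mix must leave the entrant indifferent between Enter and Stay out.
  the entrant's payoff to Enter: p·1 + (1−p)·(-3) = 4p - 3
  the entrant's payoff to Stay out: p·(-1) + (1−p)·2 = -3p + 2
  4p - 3 = -3p + 2  ⇒  7p = 5  ⇒  p = 5/7.

p = 5/7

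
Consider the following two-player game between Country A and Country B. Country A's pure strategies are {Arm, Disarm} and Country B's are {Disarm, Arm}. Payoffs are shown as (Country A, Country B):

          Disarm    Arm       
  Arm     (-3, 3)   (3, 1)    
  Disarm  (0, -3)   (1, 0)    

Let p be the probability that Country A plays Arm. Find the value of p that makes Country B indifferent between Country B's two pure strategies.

p = 3/5

In a mixed equilibrium Country B is indifferent between Disarm and Arm; this condition fixes p.
  Country B's payoff from Disarm: p·3 + (1−p)·(-3) = 6p - 3
  Country B's payoff from Arm: p·1 + (1−p)·0 = p
  6p - 3 = p  ⇒  5p = 3  ⇒  p = 3/5.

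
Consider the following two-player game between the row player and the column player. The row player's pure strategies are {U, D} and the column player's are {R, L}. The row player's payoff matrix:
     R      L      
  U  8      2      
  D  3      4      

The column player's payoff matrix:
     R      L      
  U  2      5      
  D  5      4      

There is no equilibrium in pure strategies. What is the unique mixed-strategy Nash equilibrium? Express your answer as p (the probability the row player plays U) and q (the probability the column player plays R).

p = 1/4, q = 2/7

Set the column player's expected payoff from R equal to that from L:
  the column player's expected payoff from R: p·2 + (1−p)·5 = -3p + 5
  the column player's expected payoff from L: p·5 + (1−p)·4 = p + 4
  -3p + 5 = p + 4  ⇒  -4p = -1  ⇒  p = 1/4.
For the row player to be willing to mix, the row player must be indifferent between U and D, which pins down the column player's mix.
  the row player's payoff from U: q·8 + (1−q)·2 = 6q + 2
  the row player's payoff from D: q·3 + (1−q)·4 = -q + 4
  6q + 2 = -q + 4  ⇒  7q = 2  ⇒  q = 2/7.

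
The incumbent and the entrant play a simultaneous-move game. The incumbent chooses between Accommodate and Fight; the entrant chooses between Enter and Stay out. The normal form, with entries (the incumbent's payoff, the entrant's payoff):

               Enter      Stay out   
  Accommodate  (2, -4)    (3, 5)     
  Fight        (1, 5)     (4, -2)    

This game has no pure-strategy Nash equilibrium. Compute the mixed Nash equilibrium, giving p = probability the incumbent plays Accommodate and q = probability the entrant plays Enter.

The entrant's indifference between Enter and Stay out determines the incumbent's mixing probability p:
  the entrant's payoff from Enter: p·(-4) + (1−p)·5 = -9p + 5
  the entrant's payoff from Stay out: p·5 + (1−p)·(-2) = 7p - 2
  -9p + 5 = 7p - 2  ⇒  -16p = -7  ⇒  p = 7/16.
The incumbent's indifference between Accommodate and Fight determines the entrant's mixing probability q:
  the incumbent's payoff to Accommodate: q·2 + (1−q)·3 = -q + 3
  the incumbent's payoff to Fight: q·1 + (1−q)·4 = -3q + 4
  -q + 3 = -3q + 4  ⇒  2q = 1  ⇒  q = 1/2.

p = 7/16, q = 1/2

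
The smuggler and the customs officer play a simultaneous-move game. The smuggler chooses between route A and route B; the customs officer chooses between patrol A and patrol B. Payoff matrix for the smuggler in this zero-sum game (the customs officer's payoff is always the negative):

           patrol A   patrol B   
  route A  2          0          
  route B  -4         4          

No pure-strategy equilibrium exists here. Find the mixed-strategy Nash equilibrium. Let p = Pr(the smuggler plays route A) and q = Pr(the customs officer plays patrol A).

The smuggler's mix must leave the customs officer indifferent between patrol A and patrol B.
  the customs officer's expected payoff from patrol A: p·(-2) + (1−p)·4 = -6p + 4
  the customs officer's expected payoff from patrol B: p·0 + (1−p)·(-4) = 4p - 4
  -6p + 4 = 4p - 4  ⇒  -10p = -8  ⇒  p = 4/5.
The smuggler's indifference between route A and route B determines the customs officer's mixing probability q:
  the smuggler's payoff to route A: q·2 + (1−q)·0 = 2q
  the smuggler's payoff to route B: q·(-4) + (1−q)·4 = -8q + 4
  2q = -8q + 4  ⇒  10q = 4  ⇒  q = 2/5.

p = 4/5, q = 2/5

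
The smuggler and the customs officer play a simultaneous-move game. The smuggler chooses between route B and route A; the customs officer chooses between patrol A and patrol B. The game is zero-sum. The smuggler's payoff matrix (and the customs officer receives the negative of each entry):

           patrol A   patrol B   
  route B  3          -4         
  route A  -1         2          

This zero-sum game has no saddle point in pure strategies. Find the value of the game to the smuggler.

In a mixed equilibrium the smuggler is indifferent between route B and route A; this condition fixes q.
  the smuggler's payoff to route B: q·3 + (1−q)·(-4) = 7q - 4
  the smuggler's payoff to route A: q·(-1) + (1−q)·2 = -3q + 2
  7q - 4 = -3q + 2  ⇒  10q = 6  ⇒  q = 3/5.
The value is the smuggler's expected payoff against this mix (using route B): (3/5)·3 + (2/5)·(-4) = 1/5.

v = 1/5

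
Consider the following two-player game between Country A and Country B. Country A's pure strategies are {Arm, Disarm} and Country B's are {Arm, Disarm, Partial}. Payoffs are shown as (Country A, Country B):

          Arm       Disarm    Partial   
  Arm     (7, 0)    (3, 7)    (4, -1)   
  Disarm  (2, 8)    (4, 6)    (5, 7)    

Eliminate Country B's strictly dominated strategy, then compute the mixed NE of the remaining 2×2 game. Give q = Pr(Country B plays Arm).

q = 1/6

Country B's strategy Partial is strictly dominated by Arm: 0 > -1 and 8 > 7. Eliminate Partial.
Country A's indifference between Arm and Disarm determines Country B's mixing probability q:
  Country A's expected payoff from Arm: q·7 + (1−q)·3 = 4q + 3
  Country A's expected payoff from Disarm: q·2 + (1−q)·4 = -2q + 4
  4q + 3 = -2q + 4  ⇒  6q = 1  ⇒  q = 1/6.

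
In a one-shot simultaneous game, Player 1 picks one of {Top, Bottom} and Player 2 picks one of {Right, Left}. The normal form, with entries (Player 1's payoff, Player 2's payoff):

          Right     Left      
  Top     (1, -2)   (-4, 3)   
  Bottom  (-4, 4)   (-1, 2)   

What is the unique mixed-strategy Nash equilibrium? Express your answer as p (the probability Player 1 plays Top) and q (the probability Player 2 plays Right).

p = 2/7, q = 3/8

For Player 2 to be willing to mix, Player 2 must be indifferent between Right and Left, which pins down Player 1's mix.
  Player 2's expected payoff from Right: p·(-2) + (1−p)·4 = -6p + 4
  Player 2's expected payoff from Left: p·3 + (1−p)·2 = p + 2
  -6p + 4 = p + 2  ⇒  -7p = -2  ⇒  p = 2/7.
Player 2's mix must leave Player 1 indifferent between Top and Bottom.
  Player 1's payoff from Top: q·1 + (1−q)·(-4) = 5q - 4
  Player 1's payoff from Bottom: q·(-4) + (1−q)·(-1) = -3q - 1
  5q - 4 = -3q - 1  ⇒  8q = 3  ⇒  q = 3/8.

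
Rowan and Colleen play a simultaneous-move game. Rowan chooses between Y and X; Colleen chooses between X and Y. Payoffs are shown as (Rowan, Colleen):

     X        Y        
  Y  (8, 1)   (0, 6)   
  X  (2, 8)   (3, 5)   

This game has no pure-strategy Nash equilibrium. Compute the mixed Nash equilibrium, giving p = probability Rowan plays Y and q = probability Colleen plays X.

In a mixed equilibrium Colleen is indifferent between X and Y; this condition fixes p.
  Colleen's payoff from X: p·1 + (1−p)·8 = -7p + 8
  Colleen's payoff from Y: p·6 + (1−p)·5 = p + 5
  -7p + 8 = p + 5  ⇒  -8p = -3  ⇒  p = 3/8.
In a mixed equilibrium Rowan is indifferent between Y and X; this condition fixes q.
  Rowan's expected payoff from Y: q·8 + (1−q)·0 = 8q
  Rowan's expected payoff from X: q·2 + (1−q)·3 = -q + 3
  8q = -q + 3  ⇒  9q = 3  ⇒  q = 1/3.

p = 3/8, q = 1/3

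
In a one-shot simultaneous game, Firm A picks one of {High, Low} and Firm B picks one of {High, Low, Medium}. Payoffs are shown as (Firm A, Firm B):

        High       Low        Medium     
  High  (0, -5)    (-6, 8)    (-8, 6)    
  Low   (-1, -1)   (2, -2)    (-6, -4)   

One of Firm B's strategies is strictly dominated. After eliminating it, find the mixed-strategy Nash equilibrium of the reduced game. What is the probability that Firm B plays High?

Firm B's strategy Medium is strictly dominated by Low: 8 > 6 and -2 > -4. Eliminate Medium.
In a mixed equilibrium Firm A is indifferent between High and Low; this condition fixes q.
  Firm A's expected payoff from High: q·0 + (1−q)·(-6) = 6q - 6
  Firm A's expected payoff from Low: q·(-1) + (1−q)·2 = -3q + 2
  6q - 6 = -3q + 2  ⇒  9q = 8  ⇒  q = 8/9.

q = 8/9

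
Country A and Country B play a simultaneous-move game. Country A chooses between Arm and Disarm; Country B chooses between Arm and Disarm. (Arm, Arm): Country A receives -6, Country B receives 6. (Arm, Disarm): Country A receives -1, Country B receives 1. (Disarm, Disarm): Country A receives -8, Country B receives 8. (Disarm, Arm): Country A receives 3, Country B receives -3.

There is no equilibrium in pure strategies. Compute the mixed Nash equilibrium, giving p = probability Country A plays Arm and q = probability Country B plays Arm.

p = 11/16, q = 7/16

Country A's mix must leave Country B indifferent between Arm and Disarm.
  Country B's payoff from Arm: p·6 + (1−p)·(-3) = 9p - 3
  Country B's payoff from Disarm: p·1 + (1−p)·8 = -7p + 8
  9p - 3 = -7p + 8  ⇒  16p = 11  ⇒  p = 11/16.
Country B's mix must leave Country A indifferent between Arm and Disarm.
  Country A's payoff from Arm: q·(-6) + (1−q)·(-1) = -5q - 1
  Country A's payoff from Disarm: q·3 + (1−q)·(-8) = 11q - 8
  -5q - 1 = 11q - 8  ⇒  -16q = -7  ⇒  q = 7/16.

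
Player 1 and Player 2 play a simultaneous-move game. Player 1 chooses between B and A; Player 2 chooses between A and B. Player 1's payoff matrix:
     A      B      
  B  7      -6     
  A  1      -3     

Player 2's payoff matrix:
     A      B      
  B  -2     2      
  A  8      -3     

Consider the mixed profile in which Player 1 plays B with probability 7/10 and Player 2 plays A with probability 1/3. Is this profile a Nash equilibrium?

Given Player 1's mix p = 7/10, Player 2's payoff from A is 1 but from B is 1/2. Player 2 strictly prefers A, so Player 2 would not mix.
So the proposed profile is not a Nash equilibrium.

No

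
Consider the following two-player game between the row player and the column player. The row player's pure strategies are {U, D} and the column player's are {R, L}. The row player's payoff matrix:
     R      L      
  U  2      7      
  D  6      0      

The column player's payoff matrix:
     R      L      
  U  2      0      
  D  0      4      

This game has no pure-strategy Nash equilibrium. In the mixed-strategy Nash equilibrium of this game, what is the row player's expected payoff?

The column player's mix must leave the row player indifferent between U and D.
  the row player's payoff from U: q·2 + (1−q)·7 = -5q + 7
  the row player's payoff from D: q·6 + (1−q)·0 = 6q
  -5q + 7 = 6q  ⇒  -11q = -7  ⇒  q = 7/11.
At equilibrium the row player is indifferent across rows, so the row player's payoff equals the payoff from U: (7/11)·2 + (4/11)·7 = 42/11.

42/11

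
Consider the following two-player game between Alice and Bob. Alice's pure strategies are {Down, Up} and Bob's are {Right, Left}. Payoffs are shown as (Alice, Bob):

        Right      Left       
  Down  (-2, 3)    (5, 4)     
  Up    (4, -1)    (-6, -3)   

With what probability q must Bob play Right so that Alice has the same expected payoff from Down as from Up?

q = 11/17

Bob's mix must leave Alice indifferent between Down and Up.
  Alice's payoff to Down: q·(-2) + (1−q)·5 = -7q + 5
  Alice's payoff to Up: q·4 + (1−q)·(-6) = 10q - 6
  -7q + 5 = 10q - 6  ⇒  -17q = -11  ⇒  q = 11/17.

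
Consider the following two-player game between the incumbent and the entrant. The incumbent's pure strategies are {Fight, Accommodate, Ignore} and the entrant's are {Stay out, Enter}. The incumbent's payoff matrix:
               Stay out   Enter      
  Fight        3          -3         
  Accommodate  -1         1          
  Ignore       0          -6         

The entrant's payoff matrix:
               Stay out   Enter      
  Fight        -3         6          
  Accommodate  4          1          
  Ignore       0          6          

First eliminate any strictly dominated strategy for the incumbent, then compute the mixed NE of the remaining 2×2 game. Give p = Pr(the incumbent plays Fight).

p = 1/4

The incumbent's strategy Ignore is strictly dominated by Fight: 3 > 0 and -3 > -6. Eliminate Ignore.
In a mixed equilibrium the entrant is indifferent between Stay out and Enter; this condition fixes p.
  the entrant's payoff from Stay out: p·(-3) + (1−p)·4 = -7p + 4
  the entrant's payoff from Enter: p·6 + (1−p)·1 = 5p + 1
  -7p + 4 = 5p + 1  ⇒  -12p = -3  ⇒  p = 1/4.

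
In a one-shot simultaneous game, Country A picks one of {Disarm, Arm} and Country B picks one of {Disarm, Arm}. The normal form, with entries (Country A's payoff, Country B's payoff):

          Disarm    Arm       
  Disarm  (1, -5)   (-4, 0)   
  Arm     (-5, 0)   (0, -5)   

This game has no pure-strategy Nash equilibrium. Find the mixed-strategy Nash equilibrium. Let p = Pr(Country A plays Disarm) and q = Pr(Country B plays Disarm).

p = 1/2, q = 2/5

For Country B to be willing to mix, Country B must be indifferent between Disarm and Arm, which pins down Country A's mix.
  Country B's expected payoff from Disarm: p·(-5) + (1−p)·0 = -5p
  Country B's expected payoff from Arm: p·0 + (1−p)·(-5) = 5p - 5
  -5p = 5p - 5  ⇒  -10p = -5  ⇒  p = 1/2.
For Country A to be willing to mix, Country A must be indifferent between Disarm and Arm, which pins down Country B's mix.
  Country A's payoff to Disarm: q·1 + (1−q)·(-4) = 5q - 4
  Country A's payoff to Arm: q·(-5) + (1−q)·0 = -5q
  5q - 4 = -5q  ⇒  10q = 4  ⇒  q = 2/5.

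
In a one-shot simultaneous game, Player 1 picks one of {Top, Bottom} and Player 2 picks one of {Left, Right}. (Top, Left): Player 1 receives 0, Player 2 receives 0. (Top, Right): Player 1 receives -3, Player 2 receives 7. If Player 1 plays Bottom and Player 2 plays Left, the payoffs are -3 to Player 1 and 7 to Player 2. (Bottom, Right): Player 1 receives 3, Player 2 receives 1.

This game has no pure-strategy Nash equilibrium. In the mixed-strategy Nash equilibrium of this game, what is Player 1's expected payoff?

Player 2's mix must leave Player 1 indifferent between Top and Bottom.
  Player 1's payoff to Top: q·0 + (1−q)·(-3) = 3q - 3
  Player 1's payoff to Bottom: q·(-3) + (1−q)·3 = -6q + 3
  3q - 3 = -6q + 3  ⇒  9q = 6  ⇒  q = 2/3.
At equilibrium Player 1 is indifferent across rows, so Player 1's payoff equals the payoff from Top: (2/3)·0 + (1/3)·(-3) = -1.

-1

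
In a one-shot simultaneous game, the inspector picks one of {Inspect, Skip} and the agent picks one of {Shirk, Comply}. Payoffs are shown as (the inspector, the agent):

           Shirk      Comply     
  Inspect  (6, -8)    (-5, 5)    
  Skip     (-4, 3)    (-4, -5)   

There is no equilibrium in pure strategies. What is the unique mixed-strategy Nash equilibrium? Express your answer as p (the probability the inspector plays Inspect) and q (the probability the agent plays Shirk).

p = 8/21, q = 1/11

In a mixed equilibrium the agent is indifferent between Shirk and Comply; this condition fixes p.
  the agent's expected payoff from Shirk: p·(-8) + (1−p)·3 = -11p + 3
  the agent's expected payoff from Comply: p·5 + (1−p)·(-5) = 10p - 5
  -11p + 3 = 10p - 5  ⇒  -21p = -8  ⇒  p = 8/21.
In a mixed equilibrium the inspector is indifferent between Inspect and Skip; this condition fixes q.
  the inspector's payoff from Inspect: q·6 + (1−q)·(-5) = 11q - 5
  the inspector's payoff from Skip: q·(-4) + (1−q)·(-4) = -4
  11q - 5 = -4  ⇒  11q = 1  ⇒  q = 1/11.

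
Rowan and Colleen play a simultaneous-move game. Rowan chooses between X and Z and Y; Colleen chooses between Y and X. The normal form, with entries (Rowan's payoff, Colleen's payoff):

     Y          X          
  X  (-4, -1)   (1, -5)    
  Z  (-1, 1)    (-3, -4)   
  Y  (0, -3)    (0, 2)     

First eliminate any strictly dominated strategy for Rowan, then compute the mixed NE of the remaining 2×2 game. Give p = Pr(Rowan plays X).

Rowan's strategy Z is strictly dominated by Y: 0 > -1 and 0 > -3. Eliminate Z.
Rowan's mix must leave Colleen indifferent between Y and X.
  Colleen's payoff from Y: p·(-1) + (1−p)·(-3) = 2p - 3
  Colleen's payoff from X: p·(-5) + (1−p)·2 = -7p + 2
  2p - 3 = -7p + 2  ⇒  9p = 5  ⇒  p = 5/9.

p = 5/9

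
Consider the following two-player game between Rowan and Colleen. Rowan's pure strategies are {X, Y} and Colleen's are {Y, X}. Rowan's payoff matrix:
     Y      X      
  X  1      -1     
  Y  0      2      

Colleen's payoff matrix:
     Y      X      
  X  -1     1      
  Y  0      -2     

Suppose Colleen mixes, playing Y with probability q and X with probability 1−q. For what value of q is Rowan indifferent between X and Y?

q = 3/4

In a mixed equilibrium Rowan is indifferent between X and Y; this condition fixes q.
  Rowan's payoff to X: q·1 + (1−q)·(-1) = 2q - 1
  Rowan's payoff to Y: q·0 + (1−q)·2 = -2q + 2
  2q - 1 = -2q + 2  ⇒  4q = 3  ⇒  q = 3/4.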